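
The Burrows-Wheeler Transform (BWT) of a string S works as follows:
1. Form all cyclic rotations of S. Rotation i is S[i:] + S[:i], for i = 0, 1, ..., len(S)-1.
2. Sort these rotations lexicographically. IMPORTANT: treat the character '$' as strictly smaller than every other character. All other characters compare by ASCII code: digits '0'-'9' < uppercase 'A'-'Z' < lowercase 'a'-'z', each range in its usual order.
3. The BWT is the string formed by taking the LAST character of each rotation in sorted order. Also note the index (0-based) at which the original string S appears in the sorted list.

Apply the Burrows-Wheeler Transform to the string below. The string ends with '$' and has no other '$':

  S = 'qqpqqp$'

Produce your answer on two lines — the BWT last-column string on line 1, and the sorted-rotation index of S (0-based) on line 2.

Answer: pqqqqp$
6

Derivation:
All 7 rotations (rotation i = S[i:]+S[:i]):
  rot[0] = qqpqqp$
  rot[1] = qpqqp$q
  rot[2] = pqqp$qq
  rot[3] = qqp$qqp
  rot[4] = qp$qqpq
  rot[5] = p$qqpqq
  rot[6] = $qqpqqp
Sorted (with $ < everything):
  sorted[0] = $qqpqqp  (last char: 'p')
  sorted[1] = p$qqpqq  (last char: 'q')
  sorted[2] = pqqp$qq  (last char: 'q')
  sorted[3] = qp$qqpq  (last char: 'q')
  sorted[4] = qpqqp$q  (last char: 'q')
  sorted[5] = qqp$qqp  (last char: 'p')
  sorted[6] = qqpqqp$  (last char: '$')
Last column: pqqqqp$
Original string S is at sorted index 6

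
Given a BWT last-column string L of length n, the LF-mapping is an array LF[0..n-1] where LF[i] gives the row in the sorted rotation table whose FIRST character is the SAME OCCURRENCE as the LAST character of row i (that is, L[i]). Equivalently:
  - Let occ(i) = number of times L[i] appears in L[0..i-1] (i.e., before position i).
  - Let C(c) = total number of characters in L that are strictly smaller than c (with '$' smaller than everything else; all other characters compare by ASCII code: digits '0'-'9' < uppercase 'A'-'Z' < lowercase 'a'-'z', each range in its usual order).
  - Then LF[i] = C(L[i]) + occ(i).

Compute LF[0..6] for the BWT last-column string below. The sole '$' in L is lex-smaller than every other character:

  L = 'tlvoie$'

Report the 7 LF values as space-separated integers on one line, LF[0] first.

Answer: 5 3 6 4 2 1 0

Derivation:
Char counts: '$':1, 'e':1, 'i':1, 'l':1, 'o':1, 't':1, 'v':1
C (first-col start): C('$')=0, C('e')=1, C('i')=2, C('l')=3, C('o')=4, C('t')=5, C('v')=6
L[0]='t': occ=0, LF[0]=C('t')+0=5+0=5
L[1]='l': occ=0, LF[1]=C('l')+0=3+0=3
L[2]='v': occ=0, LF[2]=C('v')+0=6+0=6
L[3]='o': occ=0, LF[3]=C('o')+0=4+0=4
L[4]='i': occ=0, LF[4]=C('i')+0=2+0=2
L[5]='e': occ=0, LF[5]=C('e')+0=1+0=1
L[6]='$': occ=0, LF[6]=C('$')+0=0+0=0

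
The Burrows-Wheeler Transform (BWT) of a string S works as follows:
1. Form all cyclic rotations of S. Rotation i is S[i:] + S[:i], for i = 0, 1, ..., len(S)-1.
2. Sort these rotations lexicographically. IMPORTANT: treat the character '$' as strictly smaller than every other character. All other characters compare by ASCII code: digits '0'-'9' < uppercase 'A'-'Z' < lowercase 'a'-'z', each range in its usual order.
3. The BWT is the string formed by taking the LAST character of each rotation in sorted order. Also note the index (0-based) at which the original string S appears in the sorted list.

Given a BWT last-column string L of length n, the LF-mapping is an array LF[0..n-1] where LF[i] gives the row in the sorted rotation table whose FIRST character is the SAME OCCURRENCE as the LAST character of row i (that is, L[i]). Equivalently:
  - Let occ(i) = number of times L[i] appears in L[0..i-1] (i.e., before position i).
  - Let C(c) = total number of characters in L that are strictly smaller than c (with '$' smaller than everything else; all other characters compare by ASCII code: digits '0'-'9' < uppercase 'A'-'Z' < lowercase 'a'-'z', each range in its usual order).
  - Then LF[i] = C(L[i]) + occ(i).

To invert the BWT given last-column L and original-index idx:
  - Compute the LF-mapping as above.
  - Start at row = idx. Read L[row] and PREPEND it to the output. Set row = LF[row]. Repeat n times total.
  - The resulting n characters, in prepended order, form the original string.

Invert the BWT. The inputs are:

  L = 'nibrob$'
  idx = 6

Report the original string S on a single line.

LF mapping: 4 3 1 6 5 2 0
Walk LF starting at row 6, prepending L[row]:
  step 1: row=6, L[6]='$', prepend. Next row=LF[6]=0
  step 2: row=0, L[0]='n', prepend. Next row=LF[0]=4
  step 3: row=4, L[4]='o', prepend. Next row=LF[4]=5
  step 4: row=5, L[5]='b', prepend. Next row=LF[5]=2
  step 5: row=2, L[2]='b', prepend. Next row=LF[2]=1
  step 6: row=1, L[1]='i', prepend. Next row=LF[1]=3
  step 7: row=3, L[3]='r', prepend. Next row=LF[3]=6
Reversed output: ribbon$

Answer: ribbon$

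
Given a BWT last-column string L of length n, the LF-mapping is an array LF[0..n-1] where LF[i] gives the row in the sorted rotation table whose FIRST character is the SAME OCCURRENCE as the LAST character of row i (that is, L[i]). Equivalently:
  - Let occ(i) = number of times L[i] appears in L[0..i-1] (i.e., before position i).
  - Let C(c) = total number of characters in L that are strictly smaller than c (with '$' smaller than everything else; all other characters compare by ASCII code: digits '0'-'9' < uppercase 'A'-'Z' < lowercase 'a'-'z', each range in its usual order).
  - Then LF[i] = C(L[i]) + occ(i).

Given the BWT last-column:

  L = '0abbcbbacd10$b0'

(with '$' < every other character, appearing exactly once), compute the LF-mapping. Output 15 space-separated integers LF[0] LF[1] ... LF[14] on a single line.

Char counts: '$':1, '0':3, '1':1, 'a':2, 'b':5, 'c':2, 'd':1
C (first-col start): C('$')=0, C('0')=1, C('1')=4, C('a')=5, C('b')=7, C('c')=12, C('d')=14
L[0]='0': occ=0, LF[0]=C('0')+0=1+0=1
L[1]='a': occ=0, LF[1]=C('a')+0=5+0=5
L[2]='b': occ=0, LF[2]=C('b')+0=7+0=7
L[3]='b': occ=1, LF[3]=C('b')+1=7+1=8
L[4]='c': occ=0, LF[4]=C('c')+0=12+0=12
L[5]='b': occ=2, LF[5]=C('b')+2=7+2=9
L[6]='b': occ=3, LF[6]=C('b')+3=7+3=10
L[7]='a': occ=1, LF[7]=C('a')+1=5+1=6
L[8]='c': occ=1, LF[8]=C('c')+1=12+1=13
L[9]='d': occ=0, LF[9]=C('d')+0=14+0=14
L[10]='1': occ=0, LF[10]=C('1')+0=4+0=4
L[11]='0': occ=1, LF[11]=C('0')+1=1+1=2
L[12]='$': occ=0, LF[12]=C('$')+0=0+0=0
L[13]='b': occ=4, LF[13]=C('b')+4=7+4=11
L[14]='0': occ=2, LF[14]=C('0')+2=1+2=3

Answer: 1 5 7 8 12 9 10 6 13 14 4 2 0 11 3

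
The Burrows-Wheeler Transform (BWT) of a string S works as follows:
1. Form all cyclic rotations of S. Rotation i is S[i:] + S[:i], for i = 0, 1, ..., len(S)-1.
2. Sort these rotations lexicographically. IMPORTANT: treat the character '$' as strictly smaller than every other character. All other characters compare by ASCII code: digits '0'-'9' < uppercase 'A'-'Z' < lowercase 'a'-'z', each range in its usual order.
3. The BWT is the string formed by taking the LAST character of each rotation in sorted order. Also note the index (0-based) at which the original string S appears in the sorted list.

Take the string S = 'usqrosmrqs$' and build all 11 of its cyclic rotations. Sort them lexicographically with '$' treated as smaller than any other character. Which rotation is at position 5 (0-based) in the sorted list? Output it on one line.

All 11 rotations (rotation i = S[i:]+S[:i]):
  rot[0] = usqrosmrqs$
  rot[1] = sqrosmrqs$u
  rot[2] = qrosmrqs$us
  rot[3] = rosmrqs$usq
  rot[4] = osmrqs$usqr
  rot[5] = smrqs$usqro
  rot[6] = mrqs$usqros
  rot[7] = rqs$usqrosm
  rot[8] = qs$usqrosmr
  rot[9] = s$usqrosmrq
  rot[10] = $usqrosmrqs
Sorted (with $ < everything):
  sorted[0] = $usqrosmrqs
  sorted[1] = mrqs$usqros
  sorted[2] = osmrqs$usqr
  sorted[3] = qrosmrqs$us
  sorted[4] = qs$usqrosmr
  sorted[5] = rosmrqs$usq
  sorted[6] = rqs$usqrosm
  sorted[7] = s$usqrosmrq
  sorted[8] = smrqs$usqro
  sorted[9] = sqrosmrqs$u
  sorted[10] = usqrosmrqs$
sorted[5] = rosmrqs$usq

Answer: rosmrqs$usq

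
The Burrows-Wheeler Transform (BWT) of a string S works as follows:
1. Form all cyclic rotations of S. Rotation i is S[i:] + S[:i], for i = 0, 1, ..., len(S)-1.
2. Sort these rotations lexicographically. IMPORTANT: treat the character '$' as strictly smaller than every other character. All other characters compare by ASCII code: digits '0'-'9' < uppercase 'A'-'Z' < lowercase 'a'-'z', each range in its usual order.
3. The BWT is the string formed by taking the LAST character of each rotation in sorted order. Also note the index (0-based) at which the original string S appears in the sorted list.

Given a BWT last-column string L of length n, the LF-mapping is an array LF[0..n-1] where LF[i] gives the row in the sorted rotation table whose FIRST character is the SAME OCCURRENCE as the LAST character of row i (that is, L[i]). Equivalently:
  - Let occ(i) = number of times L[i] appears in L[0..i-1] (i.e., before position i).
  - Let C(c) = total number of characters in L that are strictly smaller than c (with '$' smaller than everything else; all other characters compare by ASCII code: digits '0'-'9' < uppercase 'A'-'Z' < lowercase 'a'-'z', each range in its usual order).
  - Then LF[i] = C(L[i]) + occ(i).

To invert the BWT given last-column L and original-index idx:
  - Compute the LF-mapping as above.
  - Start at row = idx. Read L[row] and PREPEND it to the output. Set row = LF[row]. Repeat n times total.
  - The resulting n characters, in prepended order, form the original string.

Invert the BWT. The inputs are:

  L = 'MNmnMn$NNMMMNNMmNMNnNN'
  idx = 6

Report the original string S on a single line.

LF mapping: 1 8 17 19 2 20 0 9 10 3 4 5 11 12 6 18 13 7 14 21 15 16
Walk LF starting at row 6, prepending L[row]:
  step 1: row=6, L[6]='$', prepend. Next row=LF[6]=0
  step 2: row=0, L[0]='M', prepend. Next row=LF[0]=1
  step 3: row=1, L[1]='N', prepend. Next row=LF[1]=8
  step 4: row=8, L[8]='N', prepend. Next row=LF[8]=10
  step 5: row=10, L[10]='M', prepend. Next row=LF[10]=4
  step 6: row=4, L[4]='M', prepend. Next row=LF[4]=2
  step 7: row=2, L[2]='m', prepend. Next row=LF[2]=17
  step 8: row=17, L[17]='M', prepend. Next row=LF[17]=7
  step 9: row=7, L[7]='N', prepend. Next row=LF[7]=9
  step 10: row=9, L[9]='M', prepend. Next row=LF[9]=3
  step 11: row=3, L[3]='n', prepend. Next row=LF[3]=19
  step 12: row=19, L[19]='n', prepend. Next row=LF[19]=21
  step 13: row=21, L[21]='N', prepend. Next row=LF[21]=16
  step 14: row=16, L[16]='N', prepend. Next row=LF[16]=13
  step 15: row=13, L[13]='N', prepend. Next row=LF[13]=12
  step 16: row=12, L[12]='N', prepend. Next row=LF[12]=11
  step 17: row=11, L[11]='M', prepend. Next row=LF[11]=5
  step 18: row=5, L[5]='n', prepend. Next row=LF[5]=20
  step 19: row=20, L[20]='N', prepend. Next row=LF[20]=15
  step 20: row=15, L[15]='m', prepend. Next row=LF[15]=18
  step 21: row=18, L[18]='N', prepend. Next row=LF[18]=14
  step 22: row=14, L[14]='M', prepend. Next row=LF[14]=6
Reversed output: MNmNnMNNNNnnMNMmMMNNM$

Answer: MNmNnMNNNNnnMNMmMMNNM$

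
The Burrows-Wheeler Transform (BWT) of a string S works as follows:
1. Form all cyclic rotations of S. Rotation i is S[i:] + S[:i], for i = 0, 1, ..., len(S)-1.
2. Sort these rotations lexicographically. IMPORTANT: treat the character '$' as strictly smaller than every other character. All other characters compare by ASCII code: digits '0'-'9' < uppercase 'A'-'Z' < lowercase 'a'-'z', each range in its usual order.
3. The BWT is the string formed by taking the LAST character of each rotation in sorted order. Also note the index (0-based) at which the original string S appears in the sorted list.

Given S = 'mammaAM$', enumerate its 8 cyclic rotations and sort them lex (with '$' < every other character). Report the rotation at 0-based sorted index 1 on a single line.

All 8 rotations (rotation i = S[i:]+S[:i]):
  rot[0] = mammaAM$
  rot[1] = ammaAM$m
  rot[2] = mmaAM$ma
  rot[3] = maAM$mam
  rot[4] = aAM$mamm
  rot[5] = AM$mamma
  rot[6] = M$mammaA
  rot[7] = $mammaAM
Sorted (with $ < everything):
  sorted[0] = $mammaAM
  sorted[1] = AM$mamma
  sorted[2] = M$mammaA
  sorted[3] = aAM$mamm
  sorted[4] = ammaAM$m
  sorted[5] = maAM$mam
  sorted[6] = mammaAM$
  sorted[7] = mmaAM$ma
sorted[1] = AM$mamma

Answer: AM$mamma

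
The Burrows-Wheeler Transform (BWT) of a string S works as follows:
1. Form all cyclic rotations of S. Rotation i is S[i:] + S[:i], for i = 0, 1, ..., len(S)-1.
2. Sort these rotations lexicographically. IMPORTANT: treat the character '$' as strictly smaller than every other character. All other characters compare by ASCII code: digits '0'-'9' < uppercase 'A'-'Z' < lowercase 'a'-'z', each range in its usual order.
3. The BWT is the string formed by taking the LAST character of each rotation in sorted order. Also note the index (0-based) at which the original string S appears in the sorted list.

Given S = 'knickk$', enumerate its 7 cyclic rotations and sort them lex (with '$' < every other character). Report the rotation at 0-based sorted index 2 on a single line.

All 7 rotations (rotation i = S[i:]+S[:i]):
  rot[0] = knickk$
  rot[1] = nickk$k
  rot[2] = ickk$kn
  rot[3] = ckk$kni
  rot[4] = kk$knic
  rot[5] = k$knick
  rot[6] = $knickk
Sorted (with $ < everything):
  sorted[0] = $knickk
  sorted[1] = ckk$kni
  sorted[2] = ickk$kn
  sorted[3] = k$knick
  sorted[4] = kk$knic
  sorted[5] = knickk$
  sorted[6] = nickk$k
sorted[2] = ickk$kn

Answer: ickk$kn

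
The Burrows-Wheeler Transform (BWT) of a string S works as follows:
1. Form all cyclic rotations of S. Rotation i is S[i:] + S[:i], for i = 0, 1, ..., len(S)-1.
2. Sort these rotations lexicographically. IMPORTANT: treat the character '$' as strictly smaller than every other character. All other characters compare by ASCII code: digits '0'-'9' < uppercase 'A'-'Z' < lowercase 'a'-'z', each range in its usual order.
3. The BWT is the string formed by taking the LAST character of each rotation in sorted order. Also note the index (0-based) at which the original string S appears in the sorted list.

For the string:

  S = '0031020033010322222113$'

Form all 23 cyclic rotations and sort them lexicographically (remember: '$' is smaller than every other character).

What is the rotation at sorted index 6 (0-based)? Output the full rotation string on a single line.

All 23 rotations (rotation i = S[i:]+S[:i]):
  rot[0] = 0031020033010322222113$
  rot[1] = 031020033010322222113$0
  rot[2] = 31020033010322222113$00
  rot[3] = 1020033010322222113$003
  rot[4] = 020033010322222113$0031
  rot[5] = 20033010322222113$00310
  rot[6] = 0033010322222113$003102
  rot[7] = 033010322222113$0031020
  rot[8] = 33010322222113$00310200
  rot[9] = 3010322222113$003102003
  rot[10] = 010322222113$0031020033
  rot[11] = 10322222113$00310200330
  rot[12] = 0322222113$003102003301
  rot[13] = 322222113$0031020033010
  rot[14] = 22222113$00310200330103
  rot[15] = 2222113$003102003301032
  rot[16] = 222113$0031020033010322
  rot[17] = 22113$00310200330103222
  rot[18] = 2113$003102003301032222
  rot[19] = 113$0031020033010322222
  rot[20] = 13$00310200330103222221
  rot[21] = 3$003102003301032222211
  rot[22] = $0031020033010322222113
Sorted (with $ < everything):
  sorted[0] = $0031020033010322222113
  sorted[1] = 0031020033010322222113$
  sorted[2] = 0033010322222113$003102
  sorted[3] = 010322222113$0031020033
  sorted[4] = 020033010322222113$0031
  sorted[5] = 031020033010322222113$0
  sorted[6] = 0322222113$003102003301
  sorted[7] = 033010322222113$0031020
  sorted[8] = 1020033010322222113$003
  sorted[9] = 10322222113$00310200330
  sorted[10] = 113$0031020033010322222
  sorted[11] = 13$00310200330103222221
  sorted[12] = 20033010322222113$00310
  sorted[13] = 2113$003102003301032222
  sorted[14] = 22113$00310200330103222
  sorted[15] = 222113$0031020033010322
  sorted[16] = 2222113$003102003301032
  sorted[17] = 22222113$00310200330103
  sorted[18] = 3$003102003301032222211
  sorted[19] = 3010322222113$003102003
  sorted[20] = 31020033010322222113$00
  sorted[21] = 322222113$0031020033010
  sorted[22] = 33010322222113$00310200
sorted[6] = 0322222113$003102003301

Answer: 0322222113$003102003301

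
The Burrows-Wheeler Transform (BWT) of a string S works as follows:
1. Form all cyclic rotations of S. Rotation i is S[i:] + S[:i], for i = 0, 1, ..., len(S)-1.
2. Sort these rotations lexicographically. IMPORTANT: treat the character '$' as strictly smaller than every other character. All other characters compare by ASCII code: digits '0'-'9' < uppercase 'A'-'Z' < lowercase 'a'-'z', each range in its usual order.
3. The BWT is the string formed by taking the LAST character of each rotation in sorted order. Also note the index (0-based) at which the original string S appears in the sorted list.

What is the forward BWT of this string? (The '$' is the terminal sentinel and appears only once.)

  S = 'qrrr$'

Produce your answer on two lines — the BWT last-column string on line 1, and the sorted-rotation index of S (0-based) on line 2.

Answer: r$rrq
1

Derivation:
All 5 rotations (rotation i = S[i:]+S[:i]):
  rot[0] = qrrr$
  rot[1] = rrr$q
  rot[2] = rr$qr
  rot[3] = r$qrr
  rot[4] = $qrrr
Sorted (with $ < everything):
  sorted[0] = $qrrr  (last char: 'r')
  sorted[1] = qrrr$  (last char: '$')
  sorted[2] = r$qrr  (last char: 'r')
  sorted[3] = rr$qr  (last char: 'r')
  sorted[4] = rrr$q  (last char: 'q')
Last column: r$rrq
Original string S is at sorted index 1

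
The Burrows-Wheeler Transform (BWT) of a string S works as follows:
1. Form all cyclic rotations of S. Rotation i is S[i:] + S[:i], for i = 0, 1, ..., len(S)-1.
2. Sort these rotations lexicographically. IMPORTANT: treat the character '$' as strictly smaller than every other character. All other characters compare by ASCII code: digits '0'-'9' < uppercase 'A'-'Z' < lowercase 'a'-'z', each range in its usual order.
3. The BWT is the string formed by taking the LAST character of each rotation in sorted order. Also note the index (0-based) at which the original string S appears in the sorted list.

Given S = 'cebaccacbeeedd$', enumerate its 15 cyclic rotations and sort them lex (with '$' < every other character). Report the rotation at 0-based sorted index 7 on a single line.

All 15 rotations (rotation i = S[i:]+S[:i]):
  rot[0] = cebaccacbeeedd$
  rot[1] = ebaccacbeeedd$c
  rot[2] = baccacbeeedd$ce
  rot[3] = accacbeeedd$ceb
  rot[4] = ccacbeeedd$ceba
  rot[5] = cacbeeedd$cebac
  rot[6] = acbeeedd$cebacc
  rot[7] = cbeeedd$cebacca
  rot[8] = beeedd$cebaccac
  rot[9] = eeedd$cebaccacb
  rot[10] = eedd$cebaccacbe
  rot[11] = edd$cebaccacbee
  rot[12] = dd$cebaccacbeee
  rot[13] = d$cebaccacbeeed
  rot[14] = $cebaccacbeeedd
Sorted (with $ < everything):
  sorted[0] = $cebaccacbeeedd
  sorted[1] = acbeeedd$cebacc
  sorted[2] = accacbeeedd$ceb
  sorted[3] = baccacbeeedd$ce
  sorted[4] = beeedd$cebaccac
  sorted[5] = cacbeeedd$cebac
  sorted[6] = cbeeedd$cebacca
  sorted[7] = ccacbeeedd$ceba
  sorted[8] = cebaccacbeeedd$
  sorted[9] = d$cebaccacbeeed
  sorted[10] = dd$cebaccacbeee
  sorted[11] = ebaccacbeeedd$c
  sorted[12] = edd$cebaccacbee
  sorted[13] = eedd$cebaccacbe
  sorted[14] = eeedd$cebaccacb
sorted[7] = ccacbeeedd$ceba

Answer: ccacbeeedd$ceba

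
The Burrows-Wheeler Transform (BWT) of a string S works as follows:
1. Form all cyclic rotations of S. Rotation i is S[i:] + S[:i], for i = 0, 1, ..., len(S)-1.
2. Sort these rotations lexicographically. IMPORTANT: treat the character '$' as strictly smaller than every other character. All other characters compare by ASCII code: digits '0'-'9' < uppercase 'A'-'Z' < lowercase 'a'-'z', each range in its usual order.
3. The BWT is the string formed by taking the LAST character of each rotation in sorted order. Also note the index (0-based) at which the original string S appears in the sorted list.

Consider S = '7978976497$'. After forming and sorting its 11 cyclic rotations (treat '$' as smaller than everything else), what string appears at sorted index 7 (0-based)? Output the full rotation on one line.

All 11 rotations (rotation i = S[i:]+S[:i]):
  rot[0] = 7978976497$
  rot[1] = 978976497$7
  rot[2] = 78976497$79
  rot[3] = 8976497$797
  rot[4] = 976497$7978
  rot[5] = 76497$79789
  rot[6] = 6497$797897
  rot[7] = 497$7978976
  rot[8] = 97$79789764
  rot[9] = 7$797897649
  rot[10] = $7978976497
Sorted (with $ < everything):
  sorted[0] = $7978976497
  sorted[1] = 497$7978976
  sorted[2] = 6497$797897
  sorted[3] = 7$797897649
  sorted[4] = 76497$79789
  sorted[5] = 78976497$79
  sorted[6] = 7978976497$
  sorted[7] = 8976497$797
  sorted[8] = 97$79789764
  sorted[9] = 976497$7978
  sorted[10] = 978976497$7
sorted[7] = 8976497$797

Answer: 8976497$797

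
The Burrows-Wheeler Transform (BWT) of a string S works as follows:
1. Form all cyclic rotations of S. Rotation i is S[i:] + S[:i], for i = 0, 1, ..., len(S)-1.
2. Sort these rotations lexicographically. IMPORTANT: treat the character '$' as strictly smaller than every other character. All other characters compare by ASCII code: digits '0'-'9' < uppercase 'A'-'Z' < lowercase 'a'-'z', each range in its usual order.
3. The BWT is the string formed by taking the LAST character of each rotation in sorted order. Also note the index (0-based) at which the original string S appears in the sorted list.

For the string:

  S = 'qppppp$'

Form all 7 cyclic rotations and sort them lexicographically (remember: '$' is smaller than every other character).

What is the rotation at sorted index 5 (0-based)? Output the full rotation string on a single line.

Answer: ppppp$q

Derivation:
All 7 rotations (rotation i = S[i:]+S[:i]):
  rot[0] = qppppp$
  rot[1] = ppppp$q
  rot[2] = pppp$qp
  rot[3] = ppp$qpp
  rot[4] = pp$qppp
  rot[5] = p$qpppp
  rot[6] = $qppppp
Sorted (with $ < everything):
  sorted[0] = $qppppp
  sorted[1] = p$qpppp
  sorted[2] = pp$qppp
  sorted[3] = ppp$qpp
  sorted[4] = pppp$qp
  sorted[5] = ppppp$q
  sorted[6] = qppppp$
sorted[5] = ppppp$q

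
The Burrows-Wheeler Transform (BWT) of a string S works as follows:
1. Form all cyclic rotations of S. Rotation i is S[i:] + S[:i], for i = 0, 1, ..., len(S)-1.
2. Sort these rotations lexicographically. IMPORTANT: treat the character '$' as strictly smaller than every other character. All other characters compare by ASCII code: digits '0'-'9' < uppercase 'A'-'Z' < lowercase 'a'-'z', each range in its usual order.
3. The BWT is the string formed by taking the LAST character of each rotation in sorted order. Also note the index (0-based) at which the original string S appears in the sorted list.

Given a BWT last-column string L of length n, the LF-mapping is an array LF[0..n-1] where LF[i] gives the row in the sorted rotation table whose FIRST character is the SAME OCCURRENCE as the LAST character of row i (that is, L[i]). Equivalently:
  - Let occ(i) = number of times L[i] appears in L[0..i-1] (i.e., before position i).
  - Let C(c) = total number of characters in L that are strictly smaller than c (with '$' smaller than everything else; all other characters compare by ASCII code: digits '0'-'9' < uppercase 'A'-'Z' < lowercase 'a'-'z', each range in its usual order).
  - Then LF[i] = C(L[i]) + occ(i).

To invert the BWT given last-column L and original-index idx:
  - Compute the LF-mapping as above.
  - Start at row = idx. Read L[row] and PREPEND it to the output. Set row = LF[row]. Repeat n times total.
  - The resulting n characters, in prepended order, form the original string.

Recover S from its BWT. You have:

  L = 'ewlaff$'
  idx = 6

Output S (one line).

LF mapping: 2 6 5 1 3 4 0
Walk LF starting at row 6, prepending L[row]:
  step 1: row=6, L[6]='$', prepend. Next row=LF[6]=0
  step 2: row=0, L[0]='e', prepend. Next row=LF[0]=2
  step 3: row=2, L[2]='l', prepend. Next row=LF[2]=5
  step 4: row=5, L[5]='f', prepend. Next row=LF[5]=4
  step 5: row=4, L[4]='f', prepend. Next row=LF[4]=3
  step 6: row=3, L[3]='a', prepend. Next row=LF[3]=1
  step 7: row=1, L[1]='w', prepend. Next row=LF[1]=6
Reversed output: waffle$

Answer: waffle$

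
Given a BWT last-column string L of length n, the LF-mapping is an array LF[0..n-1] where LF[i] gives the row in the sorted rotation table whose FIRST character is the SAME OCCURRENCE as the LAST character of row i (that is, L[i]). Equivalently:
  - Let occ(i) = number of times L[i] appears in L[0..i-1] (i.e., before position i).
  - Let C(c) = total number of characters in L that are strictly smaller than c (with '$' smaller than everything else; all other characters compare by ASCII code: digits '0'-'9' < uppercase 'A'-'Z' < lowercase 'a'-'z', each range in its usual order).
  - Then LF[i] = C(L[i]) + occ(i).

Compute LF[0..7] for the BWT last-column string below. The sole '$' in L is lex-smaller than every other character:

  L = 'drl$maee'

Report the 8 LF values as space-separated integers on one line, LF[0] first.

Char counts: '$':1, 'a':1, 'd':1, 'e':2, 'l':1, 'm':1, 'r':1
C (first-col start): C('$')=0, C('a')=1, C('d')=2, C('e')=3, C('l')=5, C('m')=6, C('r')=7
L[0]='d': occ=0, LF[0]=C('d')+0=2+0=2
L[1]='r': occ=0, LF[1]=C('r')+0=7+0=7
L[2]='l': occ=0, LF[2]=C('l')+0=5+0=5
L[3]='$': occ=0, LF[3]=C('$')+0=0+0=0
L[4]='m': occ=0, LF[4]=C('m')+0=6+0=6
L[5]='a': occ=0, LF[5]=C('a')+0=1+0=1
L[6]='e': occ=0, LF[6]=C('e')+0=3+0=3
L[7]='e': occ=1, LF[7]=C('e')+1=3+1=4

Answer: 2 7 5 0 6 1 3 4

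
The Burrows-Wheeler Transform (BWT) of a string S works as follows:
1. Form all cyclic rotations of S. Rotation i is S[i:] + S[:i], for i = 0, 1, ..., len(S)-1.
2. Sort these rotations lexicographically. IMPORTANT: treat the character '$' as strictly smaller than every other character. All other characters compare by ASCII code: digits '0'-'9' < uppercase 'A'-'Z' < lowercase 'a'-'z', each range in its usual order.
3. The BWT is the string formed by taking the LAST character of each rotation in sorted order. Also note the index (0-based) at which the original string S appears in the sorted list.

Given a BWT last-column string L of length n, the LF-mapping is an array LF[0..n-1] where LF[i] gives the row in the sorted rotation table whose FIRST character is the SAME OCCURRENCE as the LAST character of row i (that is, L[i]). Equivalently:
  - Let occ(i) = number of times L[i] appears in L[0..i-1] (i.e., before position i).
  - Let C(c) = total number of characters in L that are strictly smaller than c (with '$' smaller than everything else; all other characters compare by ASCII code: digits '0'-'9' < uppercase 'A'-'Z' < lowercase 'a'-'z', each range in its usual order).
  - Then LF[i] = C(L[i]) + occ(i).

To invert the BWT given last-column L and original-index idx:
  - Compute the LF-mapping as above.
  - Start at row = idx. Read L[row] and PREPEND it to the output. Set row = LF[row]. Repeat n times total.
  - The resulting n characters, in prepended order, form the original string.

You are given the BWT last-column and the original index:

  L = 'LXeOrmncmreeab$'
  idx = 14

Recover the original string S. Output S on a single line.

Answer: remembranceOXL$

Derivation:
LF mapping: 1 3 7 2 13 10 12 6 11 14 8 9 4 5 0
Walk LF starting at row 14, prepending L[row]:
  step 1: row=14, L[14]='$', prepend. Next row=LF[14]=0
  step 2: row=0, L[0]='L', prepend. Next row=LF[0]=1
  step 3: row=1, L[1]='X', prepend. Next row=LF[1]=3
  step 4: row=3, L[3]='O', prepend. Next row=LF[3]=2
  step 5: row=2, L[2]='e', prepend. Next row=LF[2]=7
  step 6: row=7, L[7]='c', prepend. Next row=LF[7]=6
  step 7: row=6, L[6]='n', prepend. Next row=LF[6]=12
  step 8: row=12, L[12]='a', prepend. Next row=LF[12]=4
  step 9: row=4, L[4]='r', prepend. Next row=LF[4]=13
  step 10: row=13, L[13]='b', prepend. Next row=LF[13]=5
  step 11: row=5, L[5]='m', prepend. Next row=LF[5]=10
  step 12: row=10, L[10]='e', prepend. Next row=LF[10]=8
  step 13: row=8, L[8]='m', prepend. Next row=LF[8]=11
  step 14: row=11, L[11]='e', prepend. Next row=LF[11]=9
  step 15: row=9, L[9]='r', prepend. Next row=LF[9]=14
Reversed output: remembranceOXL$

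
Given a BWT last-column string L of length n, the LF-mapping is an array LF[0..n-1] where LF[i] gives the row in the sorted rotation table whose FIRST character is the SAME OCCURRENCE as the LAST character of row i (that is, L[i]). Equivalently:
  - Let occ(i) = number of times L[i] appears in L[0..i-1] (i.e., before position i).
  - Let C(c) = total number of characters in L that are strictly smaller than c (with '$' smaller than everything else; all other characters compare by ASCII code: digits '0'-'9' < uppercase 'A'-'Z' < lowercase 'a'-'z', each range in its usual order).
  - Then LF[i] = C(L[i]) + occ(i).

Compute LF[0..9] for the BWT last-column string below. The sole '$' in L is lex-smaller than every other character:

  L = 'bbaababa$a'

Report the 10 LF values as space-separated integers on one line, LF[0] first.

Char counts: '$':1, 'a':5, 'b':4
C (first-col start): C('$')=0, C('a')=1, C('b')=6
L[0]='b': occ=0, LF[0]=C('b')+0=6+0=6
L[1]='b': occ=1, LF[1]=C('b')+1=6+1=7
L[2]='a': occ=0, LF[2]=C('a')+0=1+0=1
L[3]='a': occ=1, LF[3]=C('a')+1=1+1=2
L[4]='b': occ=2, LF[4]=C('b')+2=6+2=8
L[5]='a': occ=2, LF[5]=C('a')+2=1+2=3
L[6]='b': occ=3, LF[6]=C('b')+3=6+3=9
L[7]='a': occ=3, LF[7]=C('a')+3=1+3=4
L[8]='$': occ=0, LF[8]=C('$')+0=0+0=0
L[9]='a': occ=4, LF[9]=C('a')+4=1+4=5

Answer: 6 7 1 2 8 3 9 4 0 5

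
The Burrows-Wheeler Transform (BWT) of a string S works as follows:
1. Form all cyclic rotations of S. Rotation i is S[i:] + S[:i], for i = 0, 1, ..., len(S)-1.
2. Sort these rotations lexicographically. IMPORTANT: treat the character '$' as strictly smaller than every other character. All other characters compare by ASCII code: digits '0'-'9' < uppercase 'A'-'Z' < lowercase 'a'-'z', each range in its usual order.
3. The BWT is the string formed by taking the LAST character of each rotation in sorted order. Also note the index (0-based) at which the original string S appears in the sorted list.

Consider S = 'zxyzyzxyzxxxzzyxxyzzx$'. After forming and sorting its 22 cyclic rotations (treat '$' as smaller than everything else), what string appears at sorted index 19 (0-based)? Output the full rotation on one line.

All 22 rotations (rotation i = S[i:]+S[:i]):
  rot[0] = zxyzyzxyzxxxzzyxxyzzx$
  rot[1] = xyzyzxyzxxxzzyxxyzzx$z
  rot[2] = yzyzxyzxxxzzyxxyzzx$zx
  rot[3] = zyzxyzxxxzzyxxyzzx$zxy
  rot[4] = yzxyzxxxzzyxxyzzx$zxyz
  rot[5] = zxyzxxxzzyxxyzzx$zxyzy
  rot[6] = xyzxxxzzyxxyzzx$zxyzyz
  rot[7] = yzxxxzzyxxyzzx$zxyzyzx
  rot[8] = zxxxzzyxxyzzx$zxyzyzxy
  rot[9] = xxxzzyxxyzzx$zxyzyzxyz
  rot[10] = xxzzyxxyzzx$zxyzyzxyzx
  rot[11] = xzzyxxyzzx$zxyzyzxyzxx
  rot[12] = zzyxxyzzx$zxyzyzxyzxxx
  rot[13] = zyxxyzzx$zxyzyzxyzxxxz
  rot[14] = yxxyzzx$zxyzyzxyzxxxzz
  rot[15] = xxyzzx$zxyzyzxyzxxxzzy
  rot[16] = xyzzx$zxyzyzxyzxxxzzyx
  rot[17] = yzzx$zxyzyzxyzxxxzzyxx
  rot[18] = zzx$zxyzyzxyzxxxzzyxxy
  rot[19] = zx$zxyzyzxyzxxxzzyxxyz
  rot[20] = x$zxyzyzxyzxxxzzyxxyzz
  rot[21] = $zxyzyzxyzxxxzzyxxyzzx
Sorted (with $ < everything):
  sorted[0] = $zxyzyzxyzxxxzzyxxyzzx
  sorted[1] = x$zxyzyzxyzxxxzzyxxyzz
  sorted[2] = xxxzzyxxyzzx$zxyzyzxyz
  sorted[3] = xxyzzx$zxyzyzxyzxxxzzy
  sorted[4] = xxzzyxxyzzx$zxyzyzxyzx
  sorted[5] = xyzxxxzzyxxyzzx$zxyzyz
  sorted[6] = xyzyzxyzxxxzzyxxyzzx$z
  sorted[7] = xyzzx$zxyzyzxyzxxxzzyx
  sorted[8] = xzzyxxyzzx$zxyzyzxyzxx
  sorted[9] = yxxyzzx$zxyzyzxyzxxxzz
  sorted[10] = yzxxxzzyxxyzzx$zxyzyzx
  sorted[11] = yzxyzxxxzzyxxyzzx$zxyz
  sorted[12] = yzyzxyzxxxzzyxxyzzx$zx
  sorted[13] = yzzx$zxyzyzxyzxxxzzyxx
  sorted[14] = zx$zxyzyzxyzxxxzzyxxyz
  sorted[15] = zxxxzzyxxyzzx$zxyzyzxy
  sorted[16] = zxyzxxxzzyxxyzzx$zxyzy
  sorted[17] = zxyzyzxyzxxxzzyxxyzzx$
  sorted[18] = zyxxyzzx$zxyzyzxyzxxxz
  sorted[19] = zyzxyzxxxzzyxxyzzx$zxy
  sorted[20] = zzx$zxyzyzxyzxxxzzyxxy
  sorted[21] = zzyxxyzzx$zxyzyzxyzxxx
sorted[19] = zyzxyzxxxzzyxxyzzx$zxy

Answer: zyzxyzxxxzzyxxyzzx$zxy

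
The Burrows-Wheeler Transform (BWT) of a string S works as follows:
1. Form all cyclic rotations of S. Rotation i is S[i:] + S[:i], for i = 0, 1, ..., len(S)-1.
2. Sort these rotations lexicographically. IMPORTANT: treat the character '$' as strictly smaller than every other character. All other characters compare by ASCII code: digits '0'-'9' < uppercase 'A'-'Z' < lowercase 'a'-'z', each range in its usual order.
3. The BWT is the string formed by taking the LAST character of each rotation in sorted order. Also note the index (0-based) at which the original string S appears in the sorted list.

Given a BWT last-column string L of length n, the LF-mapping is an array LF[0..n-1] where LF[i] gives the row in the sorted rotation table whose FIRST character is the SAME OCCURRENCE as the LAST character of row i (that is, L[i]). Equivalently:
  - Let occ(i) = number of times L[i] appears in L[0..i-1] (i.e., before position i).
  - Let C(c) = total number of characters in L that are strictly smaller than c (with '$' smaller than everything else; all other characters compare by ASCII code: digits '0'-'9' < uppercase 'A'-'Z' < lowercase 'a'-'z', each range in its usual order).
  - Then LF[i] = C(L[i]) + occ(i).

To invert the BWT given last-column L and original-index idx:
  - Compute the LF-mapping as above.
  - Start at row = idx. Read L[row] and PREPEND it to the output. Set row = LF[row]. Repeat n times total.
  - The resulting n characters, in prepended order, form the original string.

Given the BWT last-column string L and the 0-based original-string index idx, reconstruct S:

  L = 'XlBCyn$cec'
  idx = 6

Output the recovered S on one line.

Answer: encyclBCX$

Derivation:
LF mapping: 3 7 1 2 9 8 0 4 6 5
Walk LF starting at row 6, prepending L[row]:
  step 1: row=6, L[6]='$', prepend. Next row=LF[6]=0
  step 2: row=0, L[0]='X', prepend. Next row=LF[0]=3
  step 3: row=3, L[3]='C', prepend. Next row=LF[3]=2
  step 4: row=2, L[2]='B', prepend. Next row=LF[2]=1
  step 5: row=1, L[1]='l', prepend. Next row=LF[1]=7
  step 6: row=7, L[7]='c', prepend. Next row=LF[7]=4
  step 7: row=4, L[4]='y', prepend. Next row=LF[4]=9
  step 8: row=9, L[9]='c', prepend. Next row=LF[9]=5
  step 9: row=5, L[5]='n', prepend. Next row=LF[5]=8
  step 10: row=8, L[8]='e', prepend. Next row=LF[8]=6
Reversed output: encyclBCX$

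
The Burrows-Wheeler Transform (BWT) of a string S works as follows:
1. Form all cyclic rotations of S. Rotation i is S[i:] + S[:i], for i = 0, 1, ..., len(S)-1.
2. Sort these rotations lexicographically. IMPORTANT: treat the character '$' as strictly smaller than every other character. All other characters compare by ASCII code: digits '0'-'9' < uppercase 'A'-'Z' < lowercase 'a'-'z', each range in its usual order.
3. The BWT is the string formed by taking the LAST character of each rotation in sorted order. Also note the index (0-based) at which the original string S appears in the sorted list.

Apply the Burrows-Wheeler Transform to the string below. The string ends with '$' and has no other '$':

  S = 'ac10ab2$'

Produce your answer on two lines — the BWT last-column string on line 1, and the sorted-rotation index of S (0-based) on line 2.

Answer: 21cb0$aa
5

Derivation:
All 8 rotations (rotation i = S[i:]+S[:i]):
  rot[0] = ac10ab2$
  rot[1] = c10ab2$a
  rot[2] = 10ab2$ac
  rot[3] = 0ab2$ac1
  rot[4] = ab2$ac10
  rot[5] = b2$ac10a
  rot[6] = 2$ac10ab
  rot[7] = $ac10ab2
Sorted (with $ < everything):
  sorted[0] = $ac10ab2  (last char: '2')
  sorted[1] = 0ab2$ac1  (last char: '1')
  sorted[2] = 10ab2$ac  (last char: 'c')
  sorted[3] = 2$ac10ab  (last char: 'b')
  sorted[4] = ab2$ac10  (last char: '0')
  sorted[5] = ac10ab2$  (last char: '$')
  sorted[6] = b2$ac10a  (last char: 'a')
  sorted[7] = c10ab2$a  (last char: 'a')
Last column: 21cb0$aa
Original string S is at sorted index 5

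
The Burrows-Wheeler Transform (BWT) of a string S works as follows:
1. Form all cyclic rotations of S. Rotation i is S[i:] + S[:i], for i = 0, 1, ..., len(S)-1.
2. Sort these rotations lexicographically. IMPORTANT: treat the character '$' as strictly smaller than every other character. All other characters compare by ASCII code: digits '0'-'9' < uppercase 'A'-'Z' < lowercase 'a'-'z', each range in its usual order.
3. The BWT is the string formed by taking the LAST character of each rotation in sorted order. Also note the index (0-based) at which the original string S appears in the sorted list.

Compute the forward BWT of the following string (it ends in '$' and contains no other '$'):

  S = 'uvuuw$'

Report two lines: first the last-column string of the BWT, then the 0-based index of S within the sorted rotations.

Answer: wv$uuu
2

Derivation:
All 6 rotations (rotation i = S[i:]+S[:i]):
  rot[0] = uvuuw$
  rot[1] = vuuw$u
  rot[2] = uuw$uv
  rot[3] = uw$uvu
  rot[4] = w$uvuu
  rot[5] = $uvuuw
Sorted (with $ < everything):
  sorted[0] = $uvuuw  (last char: 'w')
  sorted[1] = uuw$uv  (last char: 'v')
  sorted[2] = uvuuw$  (last char: '$')
  sorted[3] = uw$uvu  (last char: 'u')
  sorted[4] = vuuw$u  (last char: 'u')
  sorted[5] = w$uvuu  (last char: 'u')
Last column: wv$uuu
Original string S is at sorted index 2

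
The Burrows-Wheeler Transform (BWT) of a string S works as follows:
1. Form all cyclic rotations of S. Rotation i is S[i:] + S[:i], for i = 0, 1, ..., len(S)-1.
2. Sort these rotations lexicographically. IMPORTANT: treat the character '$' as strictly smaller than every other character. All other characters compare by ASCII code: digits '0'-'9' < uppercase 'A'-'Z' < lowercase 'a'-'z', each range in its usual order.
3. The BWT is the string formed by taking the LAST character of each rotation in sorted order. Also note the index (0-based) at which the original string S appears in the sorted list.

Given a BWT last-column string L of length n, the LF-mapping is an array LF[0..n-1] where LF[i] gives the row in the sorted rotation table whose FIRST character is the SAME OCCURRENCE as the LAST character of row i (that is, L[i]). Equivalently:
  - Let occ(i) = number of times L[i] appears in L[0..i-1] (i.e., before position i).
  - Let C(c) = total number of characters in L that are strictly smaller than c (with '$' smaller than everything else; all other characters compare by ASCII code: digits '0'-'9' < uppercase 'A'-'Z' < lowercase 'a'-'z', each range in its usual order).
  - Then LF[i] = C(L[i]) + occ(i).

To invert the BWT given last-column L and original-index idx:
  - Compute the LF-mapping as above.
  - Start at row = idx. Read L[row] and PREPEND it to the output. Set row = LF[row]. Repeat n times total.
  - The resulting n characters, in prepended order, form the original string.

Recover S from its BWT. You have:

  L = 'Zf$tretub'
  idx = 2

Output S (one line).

Answer: butterfZ$

Derivation:
LF mapping: 1 4 0 6 5 3 7 8 2
Walk LF starting at row 2, prepending L[row]:
  step 1: row=2, L[2]='$', prepend. Next row=LF[2]=0
  step 2: row=0, L[0]='Z', prepend. Next row=LF[0]=1
  step 3: row=1, L[1]='f', prepend. Next row=LF[1]=4
  step 4: row=4, L[4]='r', prepend. Next row=LF[4]=5
  step 5: row=5, L[5]='e', prepend. Next row=LF[5]=3
  step 6: row=3, L[3]='t', prepend. Next row=LF[3]=6
  step 7: row=6, L[6]='t', prepend. Next row=LF[6]=7
  step 8: row=7, L[7]='u', prepend. Next row=LF[7]=8
  step 9: row=8, L[8]='b', prepend. Next row=LF[8]=2
Reversed output: butterfZ$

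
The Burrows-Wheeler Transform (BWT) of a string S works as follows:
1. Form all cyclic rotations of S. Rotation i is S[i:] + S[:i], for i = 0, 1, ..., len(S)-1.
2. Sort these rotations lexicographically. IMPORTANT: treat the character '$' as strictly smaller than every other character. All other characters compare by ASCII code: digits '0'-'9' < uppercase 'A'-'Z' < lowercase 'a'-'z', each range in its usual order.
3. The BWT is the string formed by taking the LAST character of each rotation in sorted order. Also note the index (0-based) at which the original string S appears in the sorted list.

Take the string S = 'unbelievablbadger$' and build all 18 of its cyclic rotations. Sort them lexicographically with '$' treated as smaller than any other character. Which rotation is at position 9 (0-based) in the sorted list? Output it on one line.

Answer: evablbadger$unbeli

Derivation:
All 18 rotations (rotation i = S[i:]+S[:i]):
  rot[0] = unbelievablbadger$
  rot[1] = nbelievablbadger$u
  rot[2] = believablbadger$un
  rot[3] = elievablbadger$unb
  rot[4] = lievablbadger$unbe
  rot[5] = ievablbadger$unbel
  rot[6] = evablbadger$unbeli
  rot[7] = vablbadger$unbelie
  rot[8] = ablbadger$unbeliev
  rot[9] = blbadger$unbelieva
  rot[10] = lbadger$unbelievab
  rot[11] = badger$unbelievabl
  rot[12] = adger$unbelievablb
  rot[13] = dger$unbelievablba
  rot[14] = ger$unbelievablbad
  rot[15] = er$unbelievablbadg
  rot[16] = r$unbelievablbadge
  rot[17] = $unbelievablbadger
Sorted (with $ < everything):
  sorted[0] = $unbelievablbadger
  sorted[1] = ablbadger$unbeliev
  sorted[2] = adger$unbelievablb
  sorted[3] = badger$unbelievabl
  sorted[4] = believablbadger$un
  sorted[5] = blbadger$unbelieva
  sorted[6] = dger$unbelievablba
  sorted[7] = elievablbadger$unb
  sorted[8] = er$unbelievablbadg
  sorted[9] = evablbadger$unbeli
  sorted[10] = ger$unbelievablbad
  sorted[11] = ievablbadger$unbel
  sorted[12] = lbadger$unbelievab
  sorted[13] = lievablbadger$unbe
  sorted[14] = nbelievablbadger$u
  sorted[15] = r$unbelievablbadge
  sorted[16] = unbelievablbadger$
  sorted[17] = vablbadger$unbelie
sorted[9] = evablbadger$unbeli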